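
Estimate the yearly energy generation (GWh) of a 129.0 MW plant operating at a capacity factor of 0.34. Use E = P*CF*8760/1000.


E = 129.0 * 0.34 * 8760 / 1000 = 384.2136 GWh


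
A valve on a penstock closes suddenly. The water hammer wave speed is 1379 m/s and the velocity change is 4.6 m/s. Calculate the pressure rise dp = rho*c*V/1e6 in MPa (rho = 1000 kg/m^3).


dp = 1000 * 1379 * 4.6 / 1e6 = 6.3434 MPa


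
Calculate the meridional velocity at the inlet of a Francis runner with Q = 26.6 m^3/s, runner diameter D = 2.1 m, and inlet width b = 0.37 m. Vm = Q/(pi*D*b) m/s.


Vm = 26.6 / (pi * 2.1 * 0.37) = 10.8971 m/s


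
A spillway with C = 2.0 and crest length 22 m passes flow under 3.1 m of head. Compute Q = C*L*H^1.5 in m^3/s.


Q = 2.0 * 22 * 3.1^1.5 = 240.1570 m^3/s


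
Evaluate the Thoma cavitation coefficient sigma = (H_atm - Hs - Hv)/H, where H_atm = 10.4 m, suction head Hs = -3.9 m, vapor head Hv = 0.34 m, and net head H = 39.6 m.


sigma = (10.4 - (-3.9) - 0.34) / 39.6 = 0.3525


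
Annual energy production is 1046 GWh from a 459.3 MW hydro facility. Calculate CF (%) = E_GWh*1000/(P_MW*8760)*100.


CF = 1046 * 1000 / (459.3 * 8760) * 100 = 25.9975 %


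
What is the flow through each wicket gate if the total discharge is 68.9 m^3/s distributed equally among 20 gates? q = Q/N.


q = 68.9 / 20 = 3.4450 m^3/s


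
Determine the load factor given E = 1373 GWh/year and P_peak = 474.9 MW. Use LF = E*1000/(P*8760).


LF = 1373 * 1000 / (474.9 * 8760) = 0.3300


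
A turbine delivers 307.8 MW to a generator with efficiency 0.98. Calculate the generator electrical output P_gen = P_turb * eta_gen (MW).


P_gen = 307.8 * 0.98 = 301.6440 MW


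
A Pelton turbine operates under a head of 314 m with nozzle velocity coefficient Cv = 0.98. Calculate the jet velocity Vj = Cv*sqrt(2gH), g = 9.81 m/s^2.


Vj = 0.98 * sqrt(2*9.81*314) = 76.9202 m/s


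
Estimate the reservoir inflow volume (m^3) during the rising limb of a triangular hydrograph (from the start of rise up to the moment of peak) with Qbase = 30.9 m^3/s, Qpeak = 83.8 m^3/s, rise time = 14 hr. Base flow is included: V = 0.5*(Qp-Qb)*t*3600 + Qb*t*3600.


V = 0.5*(83.8 - 30.9)*14*3600 + 30.9*14*3600 = 2.8904e+06 m^3


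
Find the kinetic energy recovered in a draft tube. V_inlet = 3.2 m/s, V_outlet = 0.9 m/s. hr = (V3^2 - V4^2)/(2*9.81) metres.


hr = (3.2^2 - 0.9^2) / (2*9.81) = 0.4806 m


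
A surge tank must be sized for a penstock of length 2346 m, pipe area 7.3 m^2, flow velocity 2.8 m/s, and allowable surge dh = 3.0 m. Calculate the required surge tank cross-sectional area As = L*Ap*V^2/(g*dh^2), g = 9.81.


As = 2346 * 7.3 * 2.8^2 / (9.81 * 3.0^2) = 1520.7416 m^2


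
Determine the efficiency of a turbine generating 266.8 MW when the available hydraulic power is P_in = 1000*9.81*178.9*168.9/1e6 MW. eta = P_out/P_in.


P_in = 1000 * 9.81 * 178.9 * 168.9 / 1e6 = 296.4210 MW
eta = 266.8 / 296.4210 = 0.9001


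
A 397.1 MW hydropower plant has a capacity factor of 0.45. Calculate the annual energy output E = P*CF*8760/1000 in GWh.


E = 397.1 * 0.45 * 8760 / 1000 = 1565.3682 GWh


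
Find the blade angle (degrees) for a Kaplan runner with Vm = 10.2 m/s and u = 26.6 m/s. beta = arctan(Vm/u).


beta = arctan(10.2 / 26.6) = 20.9798 degrees


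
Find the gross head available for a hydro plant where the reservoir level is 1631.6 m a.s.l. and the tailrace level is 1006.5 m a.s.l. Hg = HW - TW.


Hg = 1631.6 - 1006.5 = 625.1000 m


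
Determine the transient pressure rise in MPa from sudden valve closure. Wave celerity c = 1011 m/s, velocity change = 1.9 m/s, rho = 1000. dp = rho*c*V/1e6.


dp = 1000 * 1011 * 1.9 / 1e6 = 1.9209 MPa


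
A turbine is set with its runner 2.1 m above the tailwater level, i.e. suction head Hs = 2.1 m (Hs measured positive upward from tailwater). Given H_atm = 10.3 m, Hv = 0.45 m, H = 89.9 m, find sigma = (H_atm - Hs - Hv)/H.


sigma = (10.3 - 2.1 - 0.45) / 89.9 = 0.0862


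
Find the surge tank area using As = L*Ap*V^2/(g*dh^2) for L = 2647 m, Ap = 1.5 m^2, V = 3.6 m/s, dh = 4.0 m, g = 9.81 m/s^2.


As = 2647 * 1.5 * 3.6^2 / (9.81 * 4.0^2) = 327.8394 m^2


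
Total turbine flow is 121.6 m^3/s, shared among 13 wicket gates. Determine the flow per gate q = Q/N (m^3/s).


q = 121.6 / 13 = 9.3538 m^3/s


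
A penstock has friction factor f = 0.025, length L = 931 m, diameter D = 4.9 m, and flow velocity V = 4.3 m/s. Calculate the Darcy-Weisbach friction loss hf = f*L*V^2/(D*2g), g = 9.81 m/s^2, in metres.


hf = 0.025 * 931 * 4.3^2 / (4.9 * 2 * 9.81) = 4.4764 m


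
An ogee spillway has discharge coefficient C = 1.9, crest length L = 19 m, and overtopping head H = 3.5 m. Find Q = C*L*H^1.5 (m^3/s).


Q = 1.9 * 19 * 3.5^1.5 = 236.3792 m^3/s


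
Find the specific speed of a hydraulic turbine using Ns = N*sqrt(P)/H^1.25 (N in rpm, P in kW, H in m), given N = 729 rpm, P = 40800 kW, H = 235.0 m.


Ns = 729 * 40800^0.5 / 235.0^1.25 = 160.0379


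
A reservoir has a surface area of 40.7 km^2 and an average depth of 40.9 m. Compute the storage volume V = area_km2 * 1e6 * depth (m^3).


V = 40.7 * 1e6 * 40.9 = 1.6646e+09 m^3


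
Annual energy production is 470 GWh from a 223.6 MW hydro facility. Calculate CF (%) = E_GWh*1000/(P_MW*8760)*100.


CF = 470 * 1000 / (223.6 * 8760) * 100 = 23.9951 %


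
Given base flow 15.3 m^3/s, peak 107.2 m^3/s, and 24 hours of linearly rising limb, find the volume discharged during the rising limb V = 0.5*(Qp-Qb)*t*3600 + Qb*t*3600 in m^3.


V = 0.5*(107.2 - 15.3)*24*3600 + 15.3*24*3600 = 5.2920e+06 m^3


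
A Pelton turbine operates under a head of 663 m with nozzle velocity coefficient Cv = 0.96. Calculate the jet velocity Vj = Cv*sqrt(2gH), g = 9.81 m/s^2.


Vj = 0.96 * sqrt(2*9.81*663) = 109.4908 m/s


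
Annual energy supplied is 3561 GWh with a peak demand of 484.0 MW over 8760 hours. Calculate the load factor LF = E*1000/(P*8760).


LF = 3561 * 1000 / (484.0 * 8760) = 0.8399


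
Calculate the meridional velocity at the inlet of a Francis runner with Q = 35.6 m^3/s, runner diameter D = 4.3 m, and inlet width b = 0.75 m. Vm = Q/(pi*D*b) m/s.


Vm = 35.6 / (pi * 4.3 * 0.75) = 3.5137 m/s


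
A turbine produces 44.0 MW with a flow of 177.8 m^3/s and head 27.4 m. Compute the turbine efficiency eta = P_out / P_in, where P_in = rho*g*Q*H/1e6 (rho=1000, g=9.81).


P_in = 1000 * 9.81 * 177.8 * 27.4 / 1e6 = 47.7916 MW
eta = 44.0 / 47.7916 = 0.9207


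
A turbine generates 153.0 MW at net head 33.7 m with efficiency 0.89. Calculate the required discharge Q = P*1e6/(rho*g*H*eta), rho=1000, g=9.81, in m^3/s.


Q = 153.0 * 1e6 / (1000 * 9.81 * 33.7 * 0.89) = 519.9990 m^3/s


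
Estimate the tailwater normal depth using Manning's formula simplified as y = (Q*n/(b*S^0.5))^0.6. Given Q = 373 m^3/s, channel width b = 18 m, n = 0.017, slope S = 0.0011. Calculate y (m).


y = (373 * 0.017 / (18 * 0.0011^0.5))^0.6 = 4.1277 m


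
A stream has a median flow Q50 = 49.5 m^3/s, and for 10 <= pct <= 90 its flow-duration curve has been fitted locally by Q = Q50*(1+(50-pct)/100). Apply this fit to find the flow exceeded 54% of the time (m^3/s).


Q = 49.5 * (1 + (50 - 54)/100) = 47.5200 m^3/s


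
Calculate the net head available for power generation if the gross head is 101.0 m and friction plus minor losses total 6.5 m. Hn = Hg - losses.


Hn = 101.0 - 6.5 = 94.5000 m


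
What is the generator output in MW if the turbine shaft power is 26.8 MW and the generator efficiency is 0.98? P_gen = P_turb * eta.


P_gen = 26.8 * 0.98 = 26.2640 MW


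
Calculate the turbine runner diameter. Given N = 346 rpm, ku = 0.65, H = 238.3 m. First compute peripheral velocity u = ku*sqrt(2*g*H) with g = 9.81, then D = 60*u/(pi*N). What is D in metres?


u = 0.65 * sqrt(2*9.81*238.3) = 44.4452 m/s
D = 60 * 44.4452 / (pi * 346) = 2.4533 m


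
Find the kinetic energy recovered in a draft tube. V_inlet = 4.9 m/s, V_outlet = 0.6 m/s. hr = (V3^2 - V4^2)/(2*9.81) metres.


hr = (4.9^2 - 0.6^2) / (2*9.81) = 1.2054 m


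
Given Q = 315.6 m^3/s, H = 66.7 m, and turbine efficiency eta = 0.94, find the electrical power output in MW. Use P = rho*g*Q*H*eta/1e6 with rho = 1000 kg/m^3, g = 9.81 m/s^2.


P = 1000 * 9.81 * 315.6 * 66.7 * 0.94 / 1e6 = 194.1153 MW


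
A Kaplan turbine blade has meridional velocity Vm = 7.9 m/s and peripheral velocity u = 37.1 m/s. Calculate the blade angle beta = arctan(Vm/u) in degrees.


beta = arctan(7.9 / 37.1) = 12.0209 degrees


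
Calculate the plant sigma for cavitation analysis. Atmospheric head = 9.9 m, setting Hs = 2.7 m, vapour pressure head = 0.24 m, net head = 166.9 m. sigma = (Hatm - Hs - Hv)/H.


sigma = (9.9 - 2.7 - 0.24) / 166.9 = 0.0417


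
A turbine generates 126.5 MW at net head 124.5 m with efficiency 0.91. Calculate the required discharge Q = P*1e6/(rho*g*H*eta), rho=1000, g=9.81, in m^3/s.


Q = 126.5 * 1e6 / (1000 * 9.81 * 124.5 * 0.91) = 113.8180 m^3/s


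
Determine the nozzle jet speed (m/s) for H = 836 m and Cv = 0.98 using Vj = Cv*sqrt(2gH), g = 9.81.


Vj = 0.98 * sqrt(2*9.81*836) = 125.5101 m/s


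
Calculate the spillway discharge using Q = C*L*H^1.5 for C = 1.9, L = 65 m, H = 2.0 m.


Q = 1.9 * 65 * 2.0^1.5 = 349.3107 m^3/s


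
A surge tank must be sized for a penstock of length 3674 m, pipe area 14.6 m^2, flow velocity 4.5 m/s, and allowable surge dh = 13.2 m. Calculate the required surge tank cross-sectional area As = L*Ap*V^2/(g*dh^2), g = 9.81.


As = 3674 * 14.6 * 4.5^2 / (9.81 * 13.2^2) = 635.4775 m^2


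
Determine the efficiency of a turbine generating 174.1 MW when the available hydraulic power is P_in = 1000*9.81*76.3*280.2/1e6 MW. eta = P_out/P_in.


P_in = 1000 * 9.81 * 76.3 * 280.2 / 1e6 = 209.7305 MW
eta = 174.1 / 209.7305 = 0.8301


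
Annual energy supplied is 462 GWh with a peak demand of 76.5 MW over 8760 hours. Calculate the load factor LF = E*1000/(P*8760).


LF = 462 * 1000 / (76.5 * 8760) = 0.6894


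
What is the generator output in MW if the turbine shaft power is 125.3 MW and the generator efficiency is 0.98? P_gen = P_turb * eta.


P_gen = 125.3 * 0.98 = 122.7940 MW


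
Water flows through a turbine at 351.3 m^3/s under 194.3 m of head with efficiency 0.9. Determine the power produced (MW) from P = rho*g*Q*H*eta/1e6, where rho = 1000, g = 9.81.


P = 1000 * 9.81 * 351.3 * 194.3 * 0.9 / 1e6 = 602.6463 MW


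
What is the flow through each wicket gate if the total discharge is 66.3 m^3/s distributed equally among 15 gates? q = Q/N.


q = 66.3 / 15 = 4.4200 m^3/s


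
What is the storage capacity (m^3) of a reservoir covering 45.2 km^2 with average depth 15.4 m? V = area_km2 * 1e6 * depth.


V = 45.2 * 1e6 * 15.4 = 6.9608e+08 m^3


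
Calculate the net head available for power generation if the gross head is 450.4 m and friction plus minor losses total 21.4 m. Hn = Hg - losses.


Hn = 450.4 - 21.4 = 429.0000 m


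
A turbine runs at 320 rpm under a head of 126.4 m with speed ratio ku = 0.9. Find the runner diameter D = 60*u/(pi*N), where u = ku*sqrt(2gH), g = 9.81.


u = 0.9 * sqrt(2*9.81*126.4) = 44.8193 m/s
D = 60 * 44.8193 / (pi * 320) = 2.6750 m


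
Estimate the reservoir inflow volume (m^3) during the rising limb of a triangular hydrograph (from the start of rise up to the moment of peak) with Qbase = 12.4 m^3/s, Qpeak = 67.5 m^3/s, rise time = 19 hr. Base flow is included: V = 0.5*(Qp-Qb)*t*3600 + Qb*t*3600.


V = 0.5*(67.5 - 12.4)*19*3600 + 12.4*19*3600 = 2.7326e+06 m^3


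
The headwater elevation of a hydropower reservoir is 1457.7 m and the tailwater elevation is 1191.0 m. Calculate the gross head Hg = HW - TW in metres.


Hg = 1457.7 - 1191.0 = 266.7000 m


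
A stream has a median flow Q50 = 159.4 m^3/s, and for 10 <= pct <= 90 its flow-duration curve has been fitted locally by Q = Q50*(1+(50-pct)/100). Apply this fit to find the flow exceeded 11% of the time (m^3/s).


Q = 159.4 * (1 + (50 - 11)/100) = 221.5660 m^3/s


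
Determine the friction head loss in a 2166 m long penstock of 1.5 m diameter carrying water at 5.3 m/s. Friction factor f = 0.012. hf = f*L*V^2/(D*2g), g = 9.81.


hf = 0.012 * 2166 * 5.3^2 / (1.5 * 2 * 9.81) = 24.8085 m


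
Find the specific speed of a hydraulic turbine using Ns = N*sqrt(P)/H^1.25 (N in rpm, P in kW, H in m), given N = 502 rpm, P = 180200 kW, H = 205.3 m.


Ns = 502 * 180200^0.5 / 205.3^1.25 = 274.2173


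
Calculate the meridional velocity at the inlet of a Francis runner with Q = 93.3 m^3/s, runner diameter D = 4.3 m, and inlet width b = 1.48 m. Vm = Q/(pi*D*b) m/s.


Vm = 93.3 / (pi * 4.3 * 1.48) = 4.6666 m/s


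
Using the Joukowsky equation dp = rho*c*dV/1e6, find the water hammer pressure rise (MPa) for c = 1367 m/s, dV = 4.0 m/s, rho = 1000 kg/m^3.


dp = 1000 * 1367 * 4.0 / 1e6 = 5.4680 MPa


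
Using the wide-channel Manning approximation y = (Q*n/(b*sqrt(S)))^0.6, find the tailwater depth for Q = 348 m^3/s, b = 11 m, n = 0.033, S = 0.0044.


y = (348 * 0.033 / (11 * 0.0044^0.5))^0.6 = 5.2262 m


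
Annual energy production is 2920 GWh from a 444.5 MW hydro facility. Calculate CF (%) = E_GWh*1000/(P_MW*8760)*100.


CF = 2920 * 1000 / (444.5 * 8760) * 100 = 74.9906 %


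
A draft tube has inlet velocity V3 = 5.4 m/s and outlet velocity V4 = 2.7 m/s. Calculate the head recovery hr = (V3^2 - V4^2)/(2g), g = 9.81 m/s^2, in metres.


hr = (5.4^2 - 2.7^2) / (2*9.81) = 1.1147 m


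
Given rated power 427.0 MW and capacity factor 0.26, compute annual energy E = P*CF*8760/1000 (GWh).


E = 427.0 * 0.26 * 8760 / 1000 = 972.5352 GWh


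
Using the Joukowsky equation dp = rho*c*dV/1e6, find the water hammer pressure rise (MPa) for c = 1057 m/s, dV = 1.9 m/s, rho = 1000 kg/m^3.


dp = 1000 * 1057 * 1.9 / 1e6 = 2.0083 MPa


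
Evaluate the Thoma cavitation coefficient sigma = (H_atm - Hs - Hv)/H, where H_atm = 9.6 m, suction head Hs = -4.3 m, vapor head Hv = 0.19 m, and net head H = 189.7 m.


sigma = (9.6 - (-4.3) - 0.19) / 189.7 = 0.0723


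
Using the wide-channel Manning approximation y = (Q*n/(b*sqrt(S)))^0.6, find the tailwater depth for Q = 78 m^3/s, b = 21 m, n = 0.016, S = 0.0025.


y = (78 * 0.016 / (21 * 0.0025^0.5))^0.6 = 1.1092 m


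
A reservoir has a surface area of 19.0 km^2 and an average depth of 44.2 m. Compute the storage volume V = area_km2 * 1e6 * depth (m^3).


V = 19.0 * 1e6 * 44.2 = 8.3980e+08 m^3


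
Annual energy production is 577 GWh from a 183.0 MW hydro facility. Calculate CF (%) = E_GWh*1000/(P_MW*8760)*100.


CF = 577 * 1000 / (183.0 * 8760) * 100 = 35.9932 %


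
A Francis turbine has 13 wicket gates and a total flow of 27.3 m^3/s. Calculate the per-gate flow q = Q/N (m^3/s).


q = 27.3 / 13 = 2.1000 m^3/s


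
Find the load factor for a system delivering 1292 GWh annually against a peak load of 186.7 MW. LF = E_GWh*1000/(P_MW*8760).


LF = 1292 * 1000 / (186.7 * 8760) = 0.7900


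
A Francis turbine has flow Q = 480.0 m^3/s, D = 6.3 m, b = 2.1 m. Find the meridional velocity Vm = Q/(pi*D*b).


Vm = 480.0 / (pi * 6.3 * 2.1) = 11.5487 m/s


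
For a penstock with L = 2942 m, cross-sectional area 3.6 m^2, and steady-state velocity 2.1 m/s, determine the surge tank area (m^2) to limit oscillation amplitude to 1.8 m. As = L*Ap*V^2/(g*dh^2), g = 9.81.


As = 2942 * 3.6 * 2.1^2 / (9.81 * 1.8^2) = 1469.5005 m^2


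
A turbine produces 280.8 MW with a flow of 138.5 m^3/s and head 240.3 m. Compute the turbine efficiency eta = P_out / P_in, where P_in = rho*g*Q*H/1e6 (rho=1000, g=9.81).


P_in = 1000 * 9.81 * 138.5 * 240.3 / 1e6 = 326.4920 MW
eta = 280.8 / 326.4920 = 0.8601


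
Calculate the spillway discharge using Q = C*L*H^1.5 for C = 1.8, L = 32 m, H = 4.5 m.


Q = 1.8 * 32 * 4.5^1.5 = 549.8462 m^3/s


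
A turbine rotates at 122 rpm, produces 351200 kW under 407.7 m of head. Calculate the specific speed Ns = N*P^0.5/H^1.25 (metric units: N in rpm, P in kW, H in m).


Ns = 122 * 351200^0.5 / 407.7^1.25 = 39.4649


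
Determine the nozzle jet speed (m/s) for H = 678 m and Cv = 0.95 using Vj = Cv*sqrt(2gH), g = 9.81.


Vj = 0.95 * sqrt(2*9.81*678) = 109.5691 m/s


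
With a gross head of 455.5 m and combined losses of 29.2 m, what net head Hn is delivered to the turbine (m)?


Hn = 455.5 - 29.2 = 426.3000 m


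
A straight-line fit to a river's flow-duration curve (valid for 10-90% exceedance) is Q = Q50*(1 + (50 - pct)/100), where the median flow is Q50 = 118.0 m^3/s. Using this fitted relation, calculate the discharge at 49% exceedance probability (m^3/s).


Q = 118.0 * (1 + (50 - 49)/100) = 119.1800 m^3/s


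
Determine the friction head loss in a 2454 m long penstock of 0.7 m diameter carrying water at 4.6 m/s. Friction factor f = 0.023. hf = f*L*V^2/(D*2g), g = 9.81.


hf = 0.023 * 2454 * 4.6^2 / (0.7 * 2 * 9.81) = 86.9603 m


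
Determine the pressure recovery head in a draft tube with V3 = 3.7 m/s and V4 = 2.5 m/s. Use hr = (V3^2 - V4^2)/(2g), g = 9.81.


hr = (3.7^2 - 2.5^2) / (2*9.81) = 0.3792 m


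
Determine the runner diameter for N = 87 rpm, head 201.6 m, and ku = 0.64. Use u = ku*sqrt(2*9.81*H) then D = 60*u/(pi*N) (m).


u = 0.64 * sqrt(2*9.81*201.6) = 40.2508 m/s
D = 60 * 40.2508 / (pi * 87) = 8.8360 m


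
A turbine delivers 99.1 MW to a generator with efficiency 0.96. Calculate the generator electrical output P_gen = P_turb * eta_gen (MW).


P_gen = 99.1 * 0.96 = 95.1360 MW


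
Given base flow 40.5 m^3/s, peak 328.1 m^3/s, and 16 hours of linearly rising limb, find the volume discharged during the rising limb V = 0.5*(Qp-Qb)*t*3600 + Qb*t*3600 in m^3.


V = 0.5*(328.1 - 40.5)*16*3600 + 40.5*16*3600 = 1.0616e+07 m^3


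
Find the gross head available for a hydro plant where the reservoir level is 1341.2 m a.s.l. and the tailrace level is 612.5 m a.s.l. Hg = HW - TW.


Hg = 1341.2 - 612.5 = 728.7000 m


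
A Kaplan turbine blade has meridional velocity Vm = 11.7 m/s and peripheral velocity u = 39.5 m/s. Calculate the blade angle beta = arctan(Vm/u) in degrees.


beta = arctan(11.7 / 39.5) = 16.4994 degrees


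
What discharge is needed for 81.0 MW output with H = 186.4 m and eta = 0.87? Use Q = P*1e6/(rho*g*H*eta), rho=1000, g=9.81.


Q = 81.0 * 1e6 / (1000 * 9.81 * 186.4 * 0.87) = 50.9156 m^3/s


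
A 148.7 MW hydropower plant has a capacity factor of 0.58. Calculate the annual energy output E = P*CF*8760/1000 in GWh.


E = 148.7 * 0.58 * 8760 / 1000 = 755.5150 GWh


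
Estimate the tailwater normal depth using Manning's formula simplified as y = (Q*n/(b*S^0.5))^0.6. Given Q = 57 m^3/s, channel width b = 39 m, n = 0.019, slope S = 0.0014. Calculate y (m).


y = (57 * 0.019 / (39 * 0.0014^0.5))^0.6 = 0.8362 m


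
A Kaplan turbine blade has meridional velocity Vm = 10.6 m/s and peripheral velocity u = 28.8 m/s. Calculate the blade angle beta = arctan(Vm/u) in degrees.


beta = arctan(10.6 / 28.8) = 20.2064 degrees


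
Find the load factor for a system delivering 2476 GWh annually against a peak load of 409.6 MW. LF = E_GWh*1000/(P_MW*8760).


LF = 2476 * 1000 / (409.6 * 8760) = 0.6901


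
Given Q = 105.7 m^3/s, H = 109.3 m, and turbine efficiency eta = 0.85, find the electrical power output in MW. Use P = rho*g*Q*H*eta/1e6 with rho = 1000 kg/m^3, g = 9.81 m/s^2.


P = 1000 * 9.81 * 105.7 * 109.3 * 0.85 / 1e6 = 96.3348 MW


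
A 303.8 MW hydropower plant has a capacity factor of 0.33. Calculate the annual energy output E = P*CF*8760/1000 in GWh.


E = 303.8 * 0.33 * 8760 / 1000 = 878.2250 GWh


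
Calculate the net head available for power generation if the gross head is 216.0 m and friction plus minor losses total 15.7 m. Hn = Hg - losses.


Hn = 216.0 - 15.7 = 200.3000 m


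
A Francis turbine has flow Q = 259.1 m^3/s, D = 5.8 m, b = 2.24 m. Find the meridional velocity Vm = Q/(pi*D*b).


Vm = 259.1 / (pi * 5.8 * 2.24) = 6.3481 m/s


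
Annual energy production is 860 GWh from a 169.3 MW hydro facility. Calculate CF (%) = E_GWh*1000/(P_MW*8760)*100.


CF = 860 * 1000 / (169.3 * 8760) * 100 = 57.9879 %


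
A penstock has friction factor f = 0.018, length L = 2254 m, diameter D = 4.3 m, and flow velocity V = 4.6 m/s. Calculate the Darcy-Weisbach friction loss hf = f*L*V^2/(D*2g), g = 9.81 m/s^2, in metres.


hf = 0.018 * 2254 * 4.6^2 / (4.3 * 2 * 9.81) = 10.1759 m


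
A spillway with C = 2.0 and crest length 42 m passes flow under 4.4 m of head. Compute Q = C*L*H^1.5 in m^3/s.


Q = 2.0 * 42 * 4.4^1.5 = 775.2795 m^3/s


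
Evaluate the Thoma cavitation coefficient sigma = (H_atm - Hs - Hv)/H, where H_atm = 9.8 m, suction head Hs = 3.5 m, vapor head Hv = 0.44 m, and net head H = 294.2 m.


sigma = (9.8 - 3.5 - 0.44) / 294.2 = 0.0199


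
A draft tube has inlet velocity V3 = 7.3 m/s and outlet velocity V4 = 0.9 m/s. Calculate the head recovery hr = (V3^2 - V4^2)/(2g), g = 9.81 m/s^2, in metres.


hr = (7.3^2 - 0.9^2) / (2*9.81) = 2.6748 m


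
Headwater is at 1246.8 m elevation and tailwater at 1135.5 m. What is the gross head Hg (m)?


Hg = 1246.8 - 1135.5 = 111.3000 m


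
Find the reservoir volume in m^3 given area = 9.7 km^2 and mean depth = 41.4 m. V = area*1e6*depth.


V = 9.7 * 1e6 * 41.4 = 4.0158e+08 m^3


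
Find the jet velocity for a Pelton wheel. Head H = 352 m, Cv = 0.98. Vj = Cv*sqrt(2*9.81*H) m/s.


Vj = 0.98 * sqrt(2*9.81*352) = 81.4417 m/s


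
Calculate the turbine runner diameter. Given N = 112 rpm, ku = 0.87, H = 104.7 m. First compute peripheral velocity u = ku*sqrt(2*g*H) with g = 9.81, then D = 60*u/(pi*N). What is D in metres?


u = 0.87 * sqrt(2*9.81*104.7) = 39.4314 m/s
D = 60 * 39.4314 / (pi * 112) = 6.7240 m


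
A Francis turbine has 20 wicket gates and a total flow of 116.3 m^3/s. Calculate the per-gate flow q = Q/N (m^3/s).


q = 116.3 / 20 = 5.8150 m^3/s


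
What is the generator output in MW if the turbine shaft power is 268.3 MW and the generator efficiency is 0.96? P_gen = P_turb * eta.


P_gen = 268.3 * 0.96 = 257.5680 MW


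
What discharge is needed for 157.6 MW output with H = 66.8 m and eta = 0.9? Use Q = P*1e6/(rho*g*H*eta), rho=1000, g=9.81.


Q = 157.6 * 1e6 / (1000 * 9.81 * 66.8 * 0.9) = 267.2196 m^3/s


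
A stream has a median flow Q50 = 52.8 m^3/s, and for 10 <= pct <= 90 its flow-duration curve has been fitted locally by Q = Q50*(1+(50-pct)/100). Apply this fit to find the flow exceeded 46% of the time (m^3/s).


Q = 52.8 * (1 + (50 - 46)/100) = 54.9120 m^3/s


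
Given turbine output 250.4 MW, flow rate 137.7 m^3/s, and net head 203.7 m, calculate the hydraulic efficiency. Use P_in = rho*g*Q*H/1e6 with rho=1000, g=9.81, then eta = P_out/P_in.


P_in = 1000 * 9.81 * 137.7 * 203.7 / 1e6 = 275.1655 MW
eta = 250.4 / 275.1655 = 0.9100


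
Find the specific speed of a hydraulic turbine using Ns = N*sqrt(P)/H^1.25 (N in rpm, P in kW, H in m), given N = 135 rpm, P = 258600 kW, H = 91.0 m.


Ns = 135 * 258600^0.5 / 91.0^1.25 = 244.2566


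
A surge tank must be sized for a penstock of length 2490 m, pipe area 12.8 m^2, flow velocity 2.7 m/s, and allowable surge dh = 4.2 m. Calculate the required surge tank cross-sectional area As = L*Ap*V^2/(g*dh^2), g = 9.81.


As = 2490 * 12.8 * 2.7^2 / (9.81 * 4.2^2) = 1342.6699 m^2


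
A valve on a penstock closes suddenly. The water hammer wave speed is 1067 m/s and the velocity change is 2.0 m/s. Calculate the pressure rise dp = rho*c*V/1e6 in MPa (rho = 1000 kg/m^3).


dp = 1000 * 1067 * 2.0 / 1e6 = 2.1340 MPa


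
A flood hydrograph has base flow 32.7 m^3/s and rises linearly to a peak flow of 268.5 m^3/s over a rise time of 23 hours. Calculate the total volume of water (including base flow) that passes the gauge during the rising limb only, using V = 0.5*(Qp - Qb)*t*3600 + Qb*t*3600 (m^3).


V = 0.5*(268.5 - 32.7)*23*3600 + 32.7*23*3600 = 1.2470e+07 m^3


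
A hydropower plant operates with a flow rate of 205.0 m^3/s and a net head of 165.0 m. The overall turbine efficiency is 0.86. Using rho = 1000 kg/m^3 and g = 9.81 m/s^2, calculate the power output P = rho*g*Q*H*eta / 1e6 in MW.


P = 1000 * 9.81 * 205.0 * 165.0 * 0.86 / 1e6 = 285.3680 MW


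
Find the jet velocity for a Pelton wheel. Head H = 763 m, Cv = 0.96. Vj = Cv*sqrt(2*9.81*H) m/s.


Vj = 0.96 * sqrt(2*9.81*763) = 117.4581 m/s


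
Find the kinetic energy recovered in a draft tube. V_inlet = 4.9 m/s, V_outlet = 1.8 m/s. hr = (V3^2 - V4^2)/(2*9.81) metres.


hr = (4.9^2 - 1.8^2) / (2*9.81) = 1.0586 m


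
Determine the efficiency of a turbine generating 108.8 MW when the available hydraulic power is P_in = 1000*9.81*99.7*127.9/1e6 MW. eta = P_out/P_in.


P_in = 1000 * 9.81 * 99.7 * 127.9 / 1e6 = 125.0935 MW
eta = 108.8 / 125.0935 = 0.8697


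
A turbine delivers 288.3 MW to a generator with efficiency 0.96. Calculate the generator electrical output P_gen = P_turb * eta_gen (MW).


P_gen = 288.3 * 0.96 = 276.7680 MW


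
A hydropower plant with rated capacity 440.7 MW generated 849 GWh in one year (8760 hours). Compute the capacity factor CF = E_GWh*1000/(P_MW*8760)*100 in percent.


CF = 849 * 1000 / (440.7 * 8760) * 100 = 21.9918 %


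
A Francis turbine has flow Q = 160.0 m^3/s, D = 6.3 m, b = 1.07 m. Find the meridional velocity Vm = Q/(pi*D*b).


Vm = 160.0 / (pi * 6.3 * 1.07) = 7.5552 m/s


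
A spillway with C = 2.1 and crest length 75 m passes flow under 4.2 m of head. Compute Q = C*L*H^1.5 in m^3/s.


Q = 2.1 * 75 * 4.2^1.5 = 1355.6716 m^3/s


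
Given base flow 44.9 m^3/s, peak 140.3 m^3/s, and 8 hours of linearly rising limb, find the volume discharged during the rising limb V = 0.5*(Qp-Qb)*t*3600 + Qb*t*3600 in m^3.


V = 0.5*(140.3 - 44.9)*8*3600 + 44.9*8*3600 = 2.6669e+06 m^3


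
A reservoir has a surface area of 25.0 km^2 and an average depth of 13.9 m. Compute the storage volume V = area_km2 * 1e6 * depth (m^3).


V = 25.0 * 1e6 * 13.9 = 3.4750e+08 m^3


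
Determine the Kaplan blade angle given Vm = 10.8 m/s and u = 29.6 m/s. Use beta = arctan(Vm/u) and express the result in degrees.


beta = arctan(10.8 / 29.6) = 20.0452 degrees


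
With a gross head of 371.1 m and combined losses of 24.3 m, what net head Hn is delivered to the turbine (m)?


Hn = 371.1 - 24.3 = 346.8000 m


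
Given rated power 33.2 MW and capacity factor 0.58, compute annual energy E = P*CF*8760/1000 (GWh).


E = 33.2 * 0.58 * 8760 / 1000 = 168.6826 GWh


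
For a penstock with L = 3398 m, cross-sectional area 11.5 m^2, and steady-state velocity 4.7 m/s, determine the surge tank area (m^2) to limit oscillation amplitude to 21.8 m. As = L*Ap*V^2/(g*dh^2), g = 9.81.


As = 3398 * 11.5 * 4.7^2 / (9.81 * 21.8^2) = 185.1548 m^2


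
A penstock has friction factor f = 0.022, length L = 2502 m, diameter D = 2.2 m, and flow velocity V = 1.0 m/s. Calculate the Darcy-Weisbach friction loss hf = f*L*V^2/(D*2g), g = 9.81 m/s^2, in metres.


hf = 0.022 * 2502 * 1.0^2 / (2.2 * 2 * 9.81) = 1.2752 m


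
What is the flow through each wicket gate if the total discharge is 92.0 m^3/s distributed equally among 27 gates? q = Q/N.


q = 92.0 / 27 = 3.4074 m^3/s


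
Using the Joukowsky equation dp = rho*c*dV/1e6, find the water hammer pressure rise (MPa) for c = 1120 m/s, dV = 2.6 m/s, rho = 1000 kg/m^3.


dp = 1000 * 1120 * 2.6 / 1e6 = 2.9120 MPa


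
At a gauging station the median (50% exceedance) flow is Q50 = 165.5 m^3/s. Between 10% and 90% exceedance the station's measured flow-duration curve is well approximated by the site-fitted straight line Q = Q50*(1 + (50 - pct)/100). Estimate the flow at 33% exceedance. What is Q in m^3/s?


Q = 165.5 * (1 + (50 - 33)/100) = 193.6350 m^3/s


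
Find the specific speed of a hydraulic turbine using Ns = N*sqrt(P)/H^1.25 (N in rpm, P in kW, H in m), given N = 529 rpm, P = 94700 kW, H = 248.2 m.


Ns = 529 * 94700^0.5 / 248.2^1.25 = 165.2450


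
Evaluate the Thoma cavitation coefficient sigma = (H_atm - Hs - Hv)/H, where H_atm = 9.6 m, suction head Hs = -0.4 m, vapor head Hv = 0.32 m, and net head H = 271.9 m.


sigma = (9.6 - (-0.4) - 0.32) / 271.9 = 0.0356


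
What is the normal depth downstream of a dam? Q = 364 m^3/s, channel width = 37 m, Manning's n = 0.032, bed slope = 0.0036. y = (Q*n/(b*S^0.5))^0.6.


y = (364 * 0.032 / (37 * 0.0036^0.5))^0.6 = 2.7036 m


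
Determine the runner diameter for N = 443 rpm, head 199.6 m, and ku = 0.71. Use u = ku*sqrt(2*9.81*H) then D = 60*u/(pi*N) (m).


u = 0.71 * sqrt(2*9.81*199.6) = 44.4312 m/s
D = 60 * 44.4312 / (pi * 443) = 1.9155 m


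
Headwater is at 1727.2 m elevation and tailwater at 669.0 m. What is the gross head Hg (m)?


Hg = 1727.2 - 669.0 = 1058.2000 m


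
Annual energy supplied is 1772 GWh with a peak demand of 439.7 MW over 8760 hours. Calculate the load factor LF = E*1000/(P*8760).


LF = 1772 * 1000 / (439.7 * 8760) = 0.4600


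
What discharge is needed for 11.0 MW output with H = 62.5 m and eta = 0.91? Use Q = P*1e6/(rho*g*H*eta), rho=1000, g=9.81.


Q = 11.0 * 1e6 / (1000 * 9.81 * 62.5 * 0.91) = 19.7152 m^3/s


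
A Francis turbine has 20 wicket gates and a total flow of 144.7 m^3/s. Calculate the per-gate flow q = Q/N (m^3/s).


q = 144.7 / 20 = 7.2350 m^3/s


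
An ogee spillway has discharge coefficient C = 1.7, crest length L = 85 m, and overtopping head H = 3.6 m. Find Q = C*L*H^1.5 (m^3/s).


Q = 1.7 * 85 * 3.6^1.5 = 987.0101 m^3/s


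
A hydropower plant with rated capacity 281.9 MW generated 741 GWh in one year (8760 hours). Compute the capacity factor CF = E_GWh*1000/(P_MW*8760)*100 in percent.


CF = 741 * 1000 / (281.9 * 8760) * 100 = 30.0068 %


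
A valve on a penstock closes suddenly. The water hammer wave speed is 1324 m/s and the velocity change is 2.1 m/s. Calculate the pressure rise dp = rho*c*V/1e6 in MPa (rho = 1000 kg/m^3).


dp = 1000 * 1324 * 2.1 / 1e6 = 2.7804 MPa


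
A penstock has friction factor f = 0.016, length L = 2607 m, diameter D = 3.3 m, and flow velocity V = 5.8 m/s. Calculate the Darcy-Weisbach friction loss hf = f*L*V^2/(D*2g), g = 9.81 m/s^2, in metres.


hf = 0.016 * 2607 * 5.8^2 / (3.3 * 2 * 9.81) = 21.6723 m


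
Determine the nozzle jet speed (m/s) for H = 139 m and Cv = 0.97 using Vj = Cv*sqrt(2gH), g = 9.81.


Vj = 0.97 * sqrt(2*9.81*139) = 50.6557 m/s


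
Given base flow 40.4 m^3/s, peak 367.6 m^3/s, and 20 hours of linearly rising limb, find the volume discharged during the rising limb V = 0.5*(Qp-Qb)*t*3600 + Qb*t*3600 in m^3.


V = 0.5*(367.6 - 40.4)*20*3600 + 40.4*20*3600 = 1.4688e+07 m^3


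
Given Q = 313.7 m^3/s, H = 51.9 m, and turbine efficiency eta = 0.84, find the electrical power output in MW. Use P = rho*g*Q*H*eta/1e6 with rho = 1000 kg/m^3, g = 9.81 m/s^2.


P = 1000 * 9.81 * 313.7 * 51.9 * 0.84 / 1e6 = 134.1622 MW


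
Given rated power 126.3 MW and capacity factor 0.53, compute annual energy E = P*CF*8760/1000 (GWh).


E = 126.3 * 0.53 * 8760 / 1000 = 586.3856 GWh


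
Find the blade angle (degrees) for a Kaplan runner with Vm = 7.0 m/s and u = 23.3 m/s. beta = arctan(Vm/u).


beta = arctan(7.0 / 23.3) = 16.7218 degrees


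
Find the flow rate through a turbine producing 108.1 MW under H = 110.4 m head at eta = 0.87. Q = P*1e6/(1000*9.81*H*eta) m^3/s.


Q = 108.1 * 1e6 / (1000 * 9.81 * 110.4 * 0.87) = 114.7277 m^3/s


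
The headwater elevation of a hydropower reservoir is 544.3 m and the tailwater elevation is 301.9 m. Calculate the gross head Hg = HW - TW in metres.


Hg = 544.3 - 301.9 = 242.4000 m


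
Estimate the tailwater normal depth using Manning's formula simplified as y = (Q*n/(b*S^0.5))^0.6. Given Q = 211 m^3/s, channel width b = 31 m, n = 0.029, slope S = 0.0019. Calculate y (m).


y = (211 * 0.029 / (31 * 0.0019^0.5))^0.6 = 2.4749 m


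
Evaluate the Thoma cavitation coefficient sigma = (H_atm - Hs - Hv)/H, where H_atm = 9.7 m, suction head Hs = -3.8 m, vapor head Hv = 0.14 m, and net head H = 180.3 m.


sigma = (9.7 - (-3.8) - 0.14) / 180.3 = 0.0741


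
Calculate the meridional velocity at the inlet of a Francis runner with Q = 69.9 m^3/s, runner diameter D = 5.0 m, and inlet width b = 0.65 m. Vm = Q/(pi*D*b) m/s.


Vm = 69.9 / (pi * 5.0 * 0.65) = 6.8461 m/s


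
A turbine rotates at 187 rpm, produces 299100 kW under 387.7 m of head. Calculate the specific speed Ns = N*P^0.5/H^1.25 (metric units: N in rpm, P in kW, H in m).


Ns = 187 * 299100^0.5 / 387.7^1.25 = 59.4470


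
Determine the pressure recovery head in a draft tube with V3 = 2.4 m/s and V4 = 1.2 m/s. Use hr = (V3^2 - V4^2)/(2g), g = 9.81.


hr = (2.4^2 - 1.2^2) / (2*9.81) = 0.2202 m


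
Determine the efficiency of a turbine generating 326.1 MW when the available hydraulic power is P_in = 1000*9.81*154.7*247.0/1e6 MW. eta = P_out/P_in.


P_in = 1000 * 9.81 * 154.7 * 247.0 / 1e6 = 374.8489 MW
eta = 326.1 / 374.8489 = 0.8700


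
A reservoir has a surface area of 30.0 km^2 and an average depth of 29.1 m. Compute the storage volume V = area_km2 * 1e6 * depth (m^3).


V = 30.0 * 1e6 * 29.1 = 8.7300e+08 m^3


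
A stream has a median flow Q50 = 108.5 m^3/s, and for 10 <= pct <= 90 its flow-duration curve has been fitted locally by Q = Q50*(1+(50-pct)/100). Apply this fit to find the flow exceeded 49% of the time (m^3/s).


Q = 108.5 * (1 + (50 - 49)/100) = 109.5850 m^3/s


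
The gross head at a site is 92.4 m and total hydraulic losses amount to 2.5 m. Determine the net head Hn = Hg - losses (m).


Hn = 92.4 - 2.5 = 89.9000 m


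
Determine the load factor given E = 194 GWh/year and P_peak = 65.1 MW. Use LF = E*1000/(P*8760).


LF = 194 * 1000 / (65.1 * 8760) = 0.3402


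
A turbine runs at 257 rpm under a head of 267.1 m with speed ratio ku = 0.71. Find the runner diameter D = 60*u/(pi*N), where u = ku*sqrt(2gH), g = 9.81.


u = 0.71 * sqrt(2*9.81*267.1) = 51.3978 m/s
D = 60 * 51.3978 / (pi * 257) = 3.8196 m


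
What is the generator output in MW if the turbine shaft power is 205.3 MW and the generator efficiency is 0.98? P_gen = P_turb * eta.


P_gen = 205.3 * 0.98 = 201.1940 MW


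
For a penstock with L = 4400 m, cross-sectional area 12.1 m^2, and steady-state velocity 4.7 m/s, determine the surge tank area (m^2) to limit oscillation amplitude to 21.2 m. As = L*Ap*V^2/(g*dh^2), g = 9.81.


As = 4400 * 12.1 * 4.7^2 / (9.81 * 21.2^2) = 266.7430 m^2


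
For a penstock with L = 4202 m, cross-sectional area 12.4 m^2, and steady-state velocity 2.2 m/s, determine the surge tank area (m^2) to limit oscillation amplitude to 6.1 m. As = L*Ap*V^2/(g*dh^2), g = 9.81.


As = 4202 * 12.4 * 2.2^2 / (9.81 * 6.1^2) = 690.8670 m^2


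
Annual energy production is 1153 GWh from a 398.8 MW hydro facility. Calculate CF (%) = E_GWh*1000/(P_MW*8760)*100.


CF = 1153 * 1000 / (398.8 * 8760) * 100 = 33.0043 %


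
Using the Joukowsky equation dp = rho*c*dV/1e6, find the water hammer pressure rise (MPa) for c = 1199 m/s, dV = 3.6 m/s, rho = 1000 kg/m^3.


dp = 1000 * 1199 * 3.6 / 1e6 = 4.3164 MPa


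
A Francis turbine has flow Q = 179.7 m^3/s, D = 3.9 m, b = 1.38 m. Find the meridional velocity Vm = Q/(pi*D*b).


Vm = 179.7 / (pi * 3.9 * 1.38) = 10.6281 m/s


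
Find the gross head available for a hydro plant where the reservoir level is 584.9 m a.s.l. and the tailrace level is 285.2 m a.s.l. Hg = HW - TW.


Hg = 584.9 - 285.2 = 299.7000 m


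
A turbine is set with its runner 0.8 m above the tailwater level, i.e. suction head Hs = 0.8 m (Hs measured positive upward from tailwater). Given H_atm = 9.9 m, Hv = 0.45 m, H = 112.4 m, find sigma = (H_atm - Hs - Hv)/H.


sigma = (9.9 - 0.8 - 0.45) / 112.4 = 0.0770


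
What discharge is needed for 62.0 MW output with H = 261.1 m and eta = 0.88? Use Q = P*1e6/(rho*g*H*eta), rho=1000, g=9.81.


Q = 62.0 * 1e6 / (1000 * 9.81 * 261.1 * 0.88) = 27.5064 m^3/s


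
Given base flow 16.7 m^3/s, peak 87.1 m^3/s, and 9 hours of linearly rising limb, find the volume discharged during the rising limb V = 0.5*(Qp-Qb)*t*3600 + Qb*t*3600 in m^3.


V = 0.5*(87.1 - 16.7)*9*3600 + 16.7*9*3600 = 1.6816e+06 m^3


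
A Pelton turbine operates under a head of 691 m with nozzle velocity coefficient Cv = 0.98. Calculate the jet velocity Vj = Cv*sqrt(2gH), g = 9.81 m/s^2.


Vj = 0.98 * sqrt(2*9.81*691) = 114.1076 m/s


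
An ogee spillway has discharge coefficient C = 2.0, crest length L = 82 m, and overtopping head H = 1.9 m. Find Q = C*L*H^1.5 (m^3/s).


Q = 2.0 * 82 * 1.9^1.5 = 429.5110 m^3/s


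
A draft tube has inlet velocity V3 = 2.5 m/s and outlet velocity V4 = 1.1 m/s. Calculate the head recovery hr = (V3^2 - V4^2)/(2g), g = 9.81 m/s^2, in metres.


hr = (2.5^2 - 1.1^2) / (2*9.81) = 0.2569 m


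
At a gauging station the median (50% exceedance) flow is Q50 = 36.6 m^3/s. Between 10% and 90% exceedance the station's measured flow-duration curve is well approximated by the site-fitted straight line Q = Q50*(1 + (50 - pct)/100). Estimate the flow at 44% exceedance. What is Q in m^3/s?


Q = 36.6 * (1 + (50 - 44)/100) = 38.7960 m^3/s


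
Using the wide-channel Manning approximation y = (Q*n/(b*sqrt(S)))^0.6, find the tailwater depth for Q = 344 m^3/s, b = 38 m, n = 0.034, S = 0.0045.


y = (344 * 0.034 / (38 * 0.0045^0.5))^0.6 = 2.4945 m


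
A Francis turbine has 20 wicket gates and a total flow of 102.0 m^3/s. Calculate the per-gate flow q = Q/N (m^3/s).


q = 102.0 / 20 = 5.1000 m^3/s


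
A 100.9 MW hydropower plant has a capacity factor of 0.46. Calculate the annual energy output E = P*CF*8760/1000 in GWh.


E = 100.9 * 0.46 * 8760 / 1000 = 406.5866 GWh


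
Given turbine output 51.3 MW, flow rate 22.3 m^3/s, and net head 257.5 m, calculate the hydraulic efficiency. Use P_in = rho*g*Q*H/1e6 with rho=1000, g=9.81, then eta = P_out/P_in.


P_in = 1000 * 9.81 * 22.3 * 257.5 / 1e6 = 56.3315 MW
eta = 51.3 / 56.3315 = 0.9107


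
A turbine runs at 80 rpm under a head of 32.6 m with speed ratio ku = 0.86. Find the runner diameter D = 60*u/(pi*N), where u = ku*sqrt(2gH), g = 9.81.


u = 0.86 * sqrt(2*9.81*32.6) = 21.7499 m/s
D = 60 * 21.7499 / (pi * 80) = 5.1924 m


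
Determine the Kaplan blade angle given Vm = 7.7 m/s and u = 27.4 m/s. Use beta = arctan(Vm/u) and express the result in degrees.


beta = arctan(7.7 / 27.4) = 15.6965 degrees


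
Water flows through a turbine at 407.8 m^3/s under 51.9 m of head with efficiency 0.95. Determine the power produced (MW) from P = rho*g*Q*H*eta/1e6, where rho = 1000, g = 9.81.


P = 1000 * 9.81 * 407.8 * 51.9 * 0.95 / 1e6 = 197.2455 MW


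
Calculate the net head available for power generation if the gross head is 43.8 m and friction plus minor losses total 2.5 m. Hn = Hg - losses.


Hn = 43.8 - 2.5 = 41.3000 m


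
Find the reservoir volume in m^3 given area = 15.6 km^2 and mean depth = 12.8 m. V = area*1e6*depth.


V = 15.6 * 1e6 * 12.8 = 1.9968e+08 m^3


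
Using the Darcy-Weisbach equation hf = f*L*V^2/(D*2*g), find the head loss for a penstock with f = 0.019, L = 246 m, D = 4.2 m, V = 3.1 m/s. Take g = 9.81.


hf = 0.019 * 246 * 3.1^2 / (4.2 * 2 * 9.81) = 0.5451 m


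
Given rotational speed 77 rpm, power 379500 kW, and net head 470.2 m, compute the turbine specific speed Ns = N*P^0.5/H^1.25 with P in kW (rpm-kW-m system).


Ns = 77 * 379500^0.5 / 470.2^1.25 = 21.6642
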